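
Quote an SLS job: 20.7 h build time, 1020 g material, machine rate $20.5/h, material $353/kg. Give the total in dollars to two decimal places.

$784.41

Machine-time cost = 20.5 × 20.7, so $424.35.
Feedstock cost = 353 × 1020/1000, so $360.06.
Job cost: 424.35 + 360.06 = $784.41.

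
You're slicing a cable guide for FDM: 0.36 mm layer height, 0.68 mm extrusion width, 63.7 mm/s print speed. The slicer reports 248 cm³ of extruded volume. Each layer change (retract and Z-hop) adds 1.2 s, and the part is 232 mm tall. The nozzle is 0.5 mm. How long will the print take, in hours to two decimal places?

4.63 hours

Line area = 0.36 × 0.68, so 0.2448 mm².
Toolpath length = 248 cm³ / 0.2448 mm² = 248000 / 0.2448 = 1013071.9 mm.
Print-move time = 1013071.9 / 63.7, so 15903.8 s.
Number of layers: 232 / 0.36 → 645 (rounded up).
Layer-change overhead = 645 × 1.2, so 774 s.
Total = 15903.8 + 774 = 16677.8 s = 4.63 hours.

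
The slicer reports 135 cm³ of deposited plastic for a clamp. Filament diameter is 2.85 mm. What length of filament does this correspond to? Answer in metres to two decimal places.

A = π r² = π × 1.425² = 6.3794 mm².
L = 135000 mm³ / 6.3794 mm² = 21161.86 mm, i.e. 21.16 m.

21.16 m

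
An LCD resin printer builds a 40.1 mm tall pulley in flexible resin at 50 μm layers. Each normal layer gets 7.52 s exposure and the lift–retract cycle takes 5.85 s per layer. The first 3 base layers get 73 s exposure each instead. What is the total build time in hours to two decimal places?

3.03 hours

Layer count = ceil(40.1 / 0.05) = 802.
Base layers: 3 × (73 + 5.85) → 236.55 s.
Remaining layers: 799 × (7.52 + 5.85) → 10682.63 s.
Total = 236.55 + 10682.63 = 10919.18 s = 3.03 hours.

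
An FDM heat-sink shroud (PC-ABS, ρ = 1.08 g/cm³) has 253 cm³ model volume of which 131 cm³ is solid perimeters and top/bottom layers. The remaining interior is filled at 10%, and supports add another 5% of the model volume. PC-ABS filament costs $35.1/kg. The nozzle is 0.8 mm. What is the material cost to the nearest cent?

Interior volume = 253 − 131 = 122 cm³.
Deposited infill: 0.10 × 122 → 12.2 cm³.
Support: 0.05 × 253 → 12.65 cm³.
Total printed volume = 131 + 12.2 + 12.65, so 155.85 cm³.
Mass = 155.85 × 1.08 = 168.318 g.
At $35.1/kg: 168.318/1000 × 35.1 = $5.91.

$5.91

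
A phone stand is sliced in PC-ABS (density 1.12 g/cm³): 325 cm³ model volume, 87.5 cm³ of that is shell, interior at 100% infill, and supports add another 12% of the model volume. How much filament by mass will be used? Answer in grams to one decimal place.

Volume inside the shell = 325 − 87.5 = 237.5 cm³.
Infill deposited = 1.00 × 237.5, so 237.5 cm³.
Support = 0.12 × 325, so 39 cm³.
Total printed volume: 87.5 + 237.5 + 39 → 364 cm³.
Mass = 364 × 1.12, so 407.68 g.

407.7 g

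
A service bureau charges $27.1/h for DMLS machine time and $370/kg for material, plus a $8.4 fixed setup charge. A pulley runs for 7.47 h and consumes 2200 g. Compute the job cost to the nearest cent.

Machine cost = 27.1 × 7.47, so $202.437.
Feedstock cost = 370 × 2200/1000 = $814.00.
Total = 202.437 + 814.00 + 8.4 = 1024.837 ≈ $1024.84.

$1024.84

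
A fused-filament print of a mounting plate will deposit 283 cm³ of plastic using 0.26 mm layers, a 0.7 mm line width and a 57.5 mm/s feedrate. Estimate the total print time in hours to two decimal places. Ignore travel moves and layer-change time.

Extrusion cross-section = 0.26 × 0.7 = 0.182 mm².
Path length: 283000 mm³ / 0.182 mm² → 1554945.1 mm.
Extrusion time = 1554945.1 / 57.5, so 27042.5 s.
Converting: 27042.5 s = 7.51 hours.

7.51 hours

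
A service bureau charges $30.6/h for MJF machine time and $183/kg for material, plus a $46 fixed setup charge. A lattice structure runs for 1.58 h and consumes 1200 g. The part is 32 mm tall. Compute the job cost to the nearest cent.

$313.95

Machine-time cost: 30.6 × 1.58 → $48.348.
Material cost: 183 × 1200/1000 → $219.60.
Total = 48.348 + 219.60 + 46 = 313.948 ≈ $313.95.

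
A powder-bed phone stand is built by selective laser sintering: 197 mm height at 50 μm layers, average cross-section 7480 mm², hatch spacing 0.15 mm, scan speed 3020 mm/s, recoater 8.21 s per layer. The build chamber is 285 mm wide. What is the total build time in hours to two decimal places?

Layer count = ceil(197 / 0.05) = 3940.
Scan path per layer = 7480 / 0.15, so 49866.7 mm.
Scan time per layer: 49866.7 / 3020 → 16.5122 s.
Layer cycle: 16.5122 + 8.21 → 24.7222 s.
Build time = 3940 × 24.7222 = 97405.468 s = 27.06 hours.

27.06 hours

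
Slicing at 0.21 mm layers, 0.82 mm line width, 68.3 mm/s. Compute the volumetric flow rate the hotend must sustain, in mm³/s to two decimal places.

A = 0.21 × 0.82, so 0.1722 mm².
Volumetric flow = 68.3 × 0.1722 = 11.76 mm³/s.

11.76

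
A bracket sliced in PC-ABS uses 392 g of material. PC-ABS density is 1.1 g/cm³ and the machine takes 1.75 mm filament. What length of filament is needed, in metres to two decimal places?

Extruded volume: 392/1.1 = 356.3636 cm³ (356363.6 mm³).
Filament cross-section = π × (1.75/2)² = 2.4053 mm².
Length = 356363.6 / 2.4053 = 148157.65 mm = 148.16 m.

148.16 m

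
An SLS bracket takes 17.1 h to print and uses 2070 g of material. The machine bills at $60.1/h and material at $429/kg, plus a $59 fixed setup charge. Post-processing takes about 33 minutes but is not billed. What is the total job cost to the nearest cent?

$1974.74

Machine cost = 60.1 × 17.1, so $1027.71.
Feedstock cost: 429 × 2070/1000 → $888.03.
Total = 1027.71 + 888.03 + 59 = $1974.74.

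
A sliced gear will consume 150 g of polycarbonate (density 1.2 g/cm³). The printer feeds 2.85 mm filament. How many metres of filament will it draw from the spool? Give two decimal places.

19.59 m

Extruded volume: 150/1.2 = 125 cm³ (125000 mm³).
A = π r² = π × 1.425² = 6.3794 mm².
Length = 125000 / 6.3794 = 19594.32 mm = 19.59 m.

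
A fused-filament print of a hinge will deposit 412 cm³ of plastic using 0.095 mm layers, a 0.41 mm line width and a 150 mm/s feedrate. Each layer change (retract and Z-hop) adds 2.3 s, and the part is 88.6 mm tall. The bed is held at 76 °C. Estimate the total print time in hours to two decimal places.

Line area = 0.095 × 0.41 = 0.03895 mm².
Path length: 412000 mm³ / 0.03895 mm² → 10577663.7 mm.
Time extruding: 10577663.7 / 150 → 70517.8 s.
Layer count = ceil(88.6 / 0.095) = 933.
Z-hop total = 933 × 2.3, so 2145.9 s.
Total = 70517.8 + 2145.9 = 72663.7 s = 20.18 hours.

20.18 hours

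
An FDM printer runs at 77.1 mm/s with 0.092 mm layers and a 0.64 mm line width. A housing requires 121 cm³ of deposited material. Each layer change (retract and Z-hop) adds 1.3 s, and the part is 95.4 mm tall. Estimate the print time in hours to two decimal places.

Extrusion cross-section: 0.092 × 0.64 → 0.05888 mm².
Total extruded path = 121000/0.05888 = 2055027.2 mm.
Time extruding = 2055027.2 / 77.1, so 26654 s.
Layer count = ceil(95.4 / 0.092) = 1037.
Layer-change overhead: 1037 × 1.3 → 1348.1 s.
Altogether 26654 + 1348.1 = 28002.1 s, i.e. 7.78 hours.

7.78 hours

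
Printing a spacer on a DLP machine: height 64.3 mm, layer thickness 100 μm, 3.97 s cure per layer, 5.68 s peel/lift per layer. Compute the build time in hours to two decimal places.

1.72 hours

Layer count = ceil(64.3 / 0.1) = 643.
Each layer takes: 3.97 + 5.68 → 9.65 s.
Total = 643 × 9.65 = 6204.95 s = 1.72 hours.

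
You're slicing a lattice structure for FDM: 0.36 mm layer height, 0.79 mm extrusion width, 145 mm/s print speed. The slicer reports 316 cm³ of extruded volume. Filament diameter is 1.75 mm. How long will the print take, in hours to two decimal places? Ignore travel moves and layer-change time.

Bead cross-section = 0.36 × 0.79 = 0.2844 mm².
Path length: 316000 mm³ / 0.2844 mm² → 1111111.1 mm.
Extrusion time = 1111111.1 / 145, so 7662.8 s.
In the requested units: 7662.8 s = 2.13 hours.

2.13 hours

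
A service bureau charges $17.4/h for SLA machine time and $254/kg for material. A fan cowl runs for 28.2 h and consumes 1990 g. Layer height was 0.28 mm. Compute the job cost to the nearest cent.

$996.14

Time charge: 17.4 × 28.2 → $490.68.
Material cost = 254 × 1990/1000, so $505.46.
Total = 490.68 + 505.46 = $996.14.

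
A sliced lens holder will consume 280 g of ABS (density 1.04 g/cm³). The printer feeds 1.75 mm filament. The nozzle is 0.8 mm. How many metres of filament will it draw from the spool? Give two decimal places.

Extruded volume: 280/1.04 = 269.2308 cm³ (269230.8 mm³).
Cross-section of 1.75 mm filament: π·(1.75/2)² = 2.4053 mm².
L = V/A = 269230.8/2.4053 = 111932.32 mm → 111.93 m.

111.93 m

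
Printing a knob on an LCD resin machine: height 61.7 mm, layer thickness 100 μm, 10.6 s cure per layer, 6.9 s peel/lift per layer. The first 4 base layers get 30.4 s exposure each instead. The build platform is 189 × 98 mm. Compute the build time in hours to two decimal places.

Number of layers: 61.7 / 0.1 → 617 (rounded up).
Bottom layers = 4 × (30.4 + 6.9) = 149.2 s.
Remaining layers = 613 × (10.6 + 6.9), so 10727.5 s.
Total = 149.2 + 10727.5 = 10876.7 s = 3.02 hours.

3.02 hours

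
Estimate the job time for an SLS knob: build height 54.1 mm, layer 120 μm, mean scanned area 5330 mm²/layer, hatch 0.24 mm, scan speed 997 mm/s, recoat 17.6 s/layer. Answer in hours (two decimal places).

Number of layers: 54.1 / 0.12 → 451 (rounded up).
Hatch length per layer = 5330 / 0.24 = 22208.3 mm.
Scan time per layer = 22208.3 / 997, so 22.2751 s.
Time per layer: 22.2751 + 17.6 → 39.8751 s.
451 layers × 39.8751 s/layer = 17983.6701 s, i.e. 5.00 hours.

5.00 hours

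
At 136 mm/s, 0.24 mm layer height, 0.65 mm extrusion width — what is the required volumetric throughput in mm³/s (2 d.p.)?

A: 0.24 × 0.65 → 0.156 mm².
Q = v·A = 136 × 0.156 = 21.22 mm³/s.

21.22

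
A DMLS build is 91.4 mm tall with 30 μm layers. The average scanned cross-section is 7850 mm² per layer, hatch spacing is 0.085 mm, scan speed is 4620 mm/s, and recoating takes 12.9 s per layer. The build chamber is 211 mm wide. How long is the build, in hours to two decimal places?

27.84 hours

Layers = ⌈91.4/0.03⌉ = 3047.
Hatch length per layer = 7850 / 0.085 = 92352.9 mm.
Laser time per layer = 92352.9 / 4620 = 19.9898 s.
Layer cycle: 19.9898 + 12.9 → 32.8898 s.
3047 layers × 32.8898 s/layer = 100215.2206 s, i.e. 27.84 hours.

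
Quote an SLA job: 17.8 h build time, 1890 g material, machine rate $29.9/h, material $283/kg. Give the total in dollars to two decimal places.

$1067.09

Machine cost: 29.9 × 17.8 → $532.22.
Feedstock cost: 283 × 1890/1000 → $534.87.
Job cost: 532.22 + 534.87 = $1067.09.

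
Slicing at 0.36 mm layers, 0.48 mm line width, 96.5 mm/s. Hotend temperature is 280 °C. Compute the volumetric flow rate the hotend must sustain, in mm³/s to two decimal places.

Extrusion cross-section = 0.36 × 0.48, so 0.1728 mm².
Q = v·A = 96.5 × 0.1728 = 16.68 mm³/s.

16.68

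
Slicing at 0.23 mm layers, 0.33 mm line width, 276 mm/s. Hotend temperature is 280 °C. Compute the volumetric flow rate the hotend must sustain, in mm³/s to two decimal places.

A: 0.23 × 0.33 → 0.0759 mm².
Q = v·A = 276 × 0.0759 = 20.95 mm³/s.

20.95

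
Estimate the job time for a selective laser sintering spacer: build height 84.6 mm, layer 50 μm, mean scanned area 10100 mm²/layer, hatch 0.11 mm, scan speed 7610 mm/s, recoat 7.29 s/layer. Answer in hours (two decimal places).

Layers = ⌈84.6/0.05⌉ = 1692.
Per-layer scan distance: 10100 / 0.11 → 91818.2 mm.
Per-layer scan time: 91818.2 / 7610 → 12.0655 s.
Layer cycle: 12.0655 + 7.29 → 19.3555 s.
Total: 1692 × 19.3555 s = 32749.506 s → 9.10 hours.

9.10 hours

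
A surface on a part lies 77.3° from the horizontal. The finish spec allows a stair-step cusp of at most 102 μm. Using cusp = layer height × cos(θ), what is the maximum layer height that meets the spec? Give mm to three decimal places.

t = h_c / cos θ = 0.102 / 0.2198 = 0.464 mm.

0.464 mm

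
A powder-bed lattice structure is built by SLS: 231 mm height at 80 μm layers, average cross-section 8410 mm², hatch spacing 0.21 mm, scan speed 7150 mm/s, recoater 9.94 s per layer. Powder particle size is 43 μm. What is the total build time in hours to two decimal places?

12.47 hours

Layers = ⌈231/0.08⌉ = 2888.
Per-layer scan distance: 8410 / 0.21 → 40047.6 mm.
Laser time per layer = 40047.6 / 7150, so 5.6011 s.
Time per layer = 5.6011 + 9.94, so 15.5411 s.
2888 layers × 15.5411 s/layer = 44882.6968 s, i.e. 12.47 hours.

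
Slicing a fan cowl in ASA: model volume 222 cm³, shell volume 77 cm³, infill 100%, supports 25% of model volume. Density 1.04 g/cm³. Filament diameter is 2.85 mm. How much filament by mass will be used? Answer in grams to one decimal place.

288.6 g

Volume inside the shell: 222 − 77 → 145 cm³.
Infill deposited: 1.00 × 145 → 145 cm³.
Support = 0.25 × 222, so 55.5 cm³.
Deposited volume = 77 + 145 + 55.5, so 277.5 cm³.
Mass: 277.5 × 1.04 → 288.6 g.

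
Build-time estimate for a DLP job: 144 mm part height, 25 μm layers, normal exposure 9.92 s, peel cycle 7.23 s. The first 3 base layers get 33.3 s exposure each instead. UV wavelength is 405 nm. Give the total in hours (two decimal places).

27.46 hours

Number of layers: 144 / 0.025 → 5760 (rounded up).
Bottom layers = 3 × (33.3 + 7.23) = 121.59 s.
Regular layers: 5757 × (9.92 + 7.23) → 98732.55 s.
Sum: 121.59 + 98732.55 = 98854.14 s → 27.46 hours.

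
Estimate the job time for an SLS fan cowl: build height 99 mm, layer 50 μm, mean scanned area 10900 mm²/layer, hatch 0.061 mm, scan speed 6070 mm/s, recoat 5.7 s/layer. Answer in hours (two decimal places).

19.33 hours

Number of layers: 99 / 0.05 → 1980 (rounded up).
Scan path per layer = 10900 / 0.061, so 178688.5 mm.
Per-layer scan time = 178688.5 / 6070 = 29.438 s.
Layer cycle = 29.438 + 5.7 = 35.138 s.
1980 layers × 35.138 s/layer = 69573.24 s, i.e. 19.33 hours.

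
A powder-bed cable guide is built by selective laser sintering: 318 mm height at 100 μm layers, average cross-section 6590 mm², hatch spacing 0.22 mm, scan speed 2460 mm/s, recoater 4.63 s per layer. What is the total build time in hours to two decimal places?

14.85 hours

Number of layers: 318 / 0.1 → 3180 (rounded up).
Per-layer scan distance = 6590 / 0.22, so 29954.5 mm.
Per-layer scan time = 29954.5 / 2460 = 12.1766 s.
Per-layer time: 12.1766 + 4.63 → 16.8066 s.
Build time = 3180 × 16.8066 = 53444.988 s = 14.85 hours.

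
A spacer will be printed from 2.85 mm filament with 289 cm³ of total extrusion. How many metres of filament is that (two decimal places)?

A = π r² = π × 1.425² = 6.3794 mm².
Length = 289 cm³ / 6.3794 mm² = 289000 / 6.3794 = 45302.07 mm = 45.30 m.

45.30 m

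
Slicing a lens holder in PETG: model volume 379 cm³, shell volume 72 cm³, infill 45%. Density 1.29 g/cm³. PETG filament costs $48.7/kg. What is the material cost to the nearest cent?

$13.20

Interior volume = 379 − 72, so 307 cm³.
Infill deposited = 0.45 × 307, so 138.15 cm³.
Total printed volume: 72 + 138.15 → 210.15 cm³.
Mass = 210.15 × 1.29, so 271.0935 g.
At $48.7/kg: 271.0935/1000 × 48.7 = $13.20.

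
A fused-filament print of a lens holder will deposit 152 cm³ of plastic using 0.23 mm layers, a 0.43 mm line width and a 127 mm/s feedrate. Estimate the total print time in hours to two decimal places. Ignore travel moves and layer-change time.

Extrusion cross-section = 0.23 × 0.43 = 0.0989 mm².
Total extruded path = 152000/0.0989 = 1536906 mm.
Extrusion time: 1536906 / 127 → 12101.6 s.
Converting: 12101.6 s = 3.36 hours.

3.36 hours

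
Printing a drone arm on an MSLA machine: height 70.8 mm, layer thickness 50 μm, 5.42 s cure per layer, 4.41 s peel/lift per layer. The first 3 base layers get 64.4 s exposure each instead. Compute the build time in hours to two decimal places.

Number of layers: 70.8 / 0.05 → 1416 (rounded up).
Burn-in layers: 3 × (64.4 + 4.41) → 206.43 s.
Regular layers = 1413 × (5.42 + 4.41) = 13889.79 s.
Total = 206.43 + 13889.79 = 14096.22 s = 3.92 hours.

3.92 hours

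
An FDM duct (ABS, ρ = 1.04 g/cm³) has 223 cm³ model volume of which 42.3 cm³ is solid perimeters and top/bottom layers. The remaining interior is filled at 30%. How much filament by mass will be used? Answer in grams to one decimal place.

Interior volume = 223 − 42.3, so 180.7 cm³.
Infill volume = 0.30 × 180.7, so 54.21 cm³.
Total printed volume = 42.3 + 54.21, so 96.51 cm³.
Mass = 96.51 × 1.04, so 100.3704 g.

100.4 g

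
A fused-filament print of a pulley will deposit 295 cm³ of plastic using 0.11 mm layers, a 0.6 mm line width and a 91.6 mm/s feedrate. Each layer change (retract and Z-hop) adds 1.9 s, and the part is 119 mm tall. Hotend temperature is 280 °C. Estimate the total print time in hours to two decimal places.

14.13 hours

Bead cross-section: 0.11 × 0.6 → 0.066 mm².
Toolpath length = 295 cm³ / 0.066 mm² = 295000 / 0.066 = 4469697 mm.
Extrusion time = 4469697 / 91.6 = 48795.8 s.
Layers = ⌈119/0.11⌉ = 1082.
Layer-change overhead = 1082 × 1.9 = 2055.8 s.
Altogether 48795.8 + 2055.8 = 50851.6 s, i.e. 14.13 hours.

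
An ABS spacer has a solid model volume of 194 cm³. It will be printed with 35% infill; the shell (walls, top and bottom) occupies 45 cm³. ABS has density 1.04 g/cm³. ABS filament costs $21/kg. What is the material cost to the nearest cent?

Infill region: 194 − 45 → 149 cm³.
Infill volume = 0.35 × 149 = 52.15 cm³.
Deposited volume: 45 + 52.15 → 97.15 cm³.
Mass = 97.15 × 1.04, so 101.036 g.
Cost = 101.036 g / 1000 × $21/kg = $2.12.

$2.12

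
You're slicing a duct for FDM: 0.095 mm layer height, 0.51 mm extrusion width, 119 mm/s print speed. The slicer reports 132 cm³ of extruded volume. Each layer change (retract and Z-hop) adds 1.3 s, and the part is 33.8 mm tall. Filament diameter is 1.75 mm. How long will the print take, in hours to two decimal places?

6.49 hours

Extrusion cross-section = 0.095 × 0.51, so 0.04845 mm².
Toolpath length = 132 cm³ / 0.04845 mm² = 132000 / 0.04845 = 2724458.2 mm.
Time extruding: 2724458.2 / 119 → 22894.6 s.
Layers = ⌈33.8/0.095⌉ = 356.
Z-hop total: 356 × 1.3 → 462.8 s.
Total = 22894.6 + 462.8 = 23357.4 s = 6.49 hours.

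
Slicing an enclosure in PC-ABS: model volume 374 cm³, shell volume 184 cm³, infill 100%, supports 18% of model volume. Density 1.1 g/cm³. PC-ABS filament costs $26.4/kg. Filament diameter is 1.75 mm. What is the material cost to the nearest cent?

$12.82

Infill region: 374 − 184 → 190 cm³.
Deposited infill: 1.00 × 190 → 190 cm³.
Support = 0.18 × 374 = 67.32 cm³.
Total printed volume: 184 + 190 + 67.32 → 441.32 cm³.
Mass: 441.32 × 1.1 → 485.452 g.
Cost = 485.452 g / 1000 × $26.4/kg = $12.82.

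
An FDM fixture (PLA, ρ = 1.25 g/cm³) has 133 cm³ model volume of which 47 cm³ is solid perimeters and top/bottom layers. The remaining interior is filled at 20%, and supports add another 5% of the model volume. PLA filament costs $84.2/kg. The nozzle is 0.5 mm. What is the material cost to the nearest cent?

$7.46

Interior volume = 133 − 47 = 86 cm³.
Infill deposited: 0.20 × 86 → 17.2 cm³.
Support = 0.05 × 133, so 6.65 cm³.
Total extruded: 47 + 17.2 + 6.65 → 70.85 cm³.
Mass: 70.85 × 1.25 → 88.5625 g.
At $84.2/kg: 88.5625/1000 × 84.2 = $7.46.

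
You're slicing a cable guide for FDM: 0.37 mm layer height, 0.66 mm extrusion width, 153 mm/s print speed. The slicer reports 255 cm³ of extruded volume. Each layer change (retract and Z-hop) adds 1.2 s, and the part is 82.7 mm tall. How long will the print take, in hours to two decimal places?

Line area = 0.37 × 0.66, so 0.2442 mm².
Toolpath length = 255 cm³ / 0.2442 mm² = 255000 / 0.2442 = 1044226 mm.
Print-move time = 1044226 / 153 = 6825 s.
Layers = ⌈82.7/0.37⌉ = 224.
Non-print overhead: 224 × 1.2 → 268.8 s.
Total = 6825 + 268.8 = 7093.8 s = 1.97 hours.

1.97 hours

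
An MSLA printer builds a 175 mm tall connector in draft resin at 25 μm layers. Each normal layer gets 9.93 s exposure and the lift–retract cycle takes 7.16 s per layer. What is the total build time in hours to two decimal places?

33.23 hours

Layer count = ceil(175 / 0.025) = 7000.
Cycle time = 9.93 + 7.16, so 17.09 s.
Total = 7000 × 17.09 = 119630 s = 33.23 hours.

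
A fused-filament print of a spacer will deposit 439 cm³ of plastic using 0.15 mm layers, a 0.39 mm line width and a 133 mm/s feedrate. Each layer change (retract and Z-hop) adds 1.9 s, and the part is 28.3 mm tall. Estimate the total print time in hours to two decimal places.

15.77 hours

Bead cross-section = 0.15 × 0.39, so 0.0585 mm².
Toolpath length = 439 cm³ / 0.0585 mm² = 439000 / 0.0585 = 7504273.5 mm.
Time extruding: 7504273.5 / 133 → 56423.1 s.
Number of layers: 28.3 / 0.15 → 189 (rounded up).
Layer-change overhead = 189 × 1.9 = 359.1 s.
Total = 56423.1 + 359.1 = 56782.2 s = 15.77 hours.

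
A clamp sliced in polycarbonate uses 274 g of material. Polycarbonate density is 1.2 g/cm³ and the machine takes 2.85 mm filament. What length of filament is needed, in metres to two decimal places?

35.79 m

Extruded volume: 274/1.2 = 228.3333 cm³ (228333.3 mm³).
Cross-section of 2.85 mm filament: π·(2.85/2)² = 6.3794 mm².
L = V/A = 228333.3/6.3794 = 35792.28 mm → 35.79 m.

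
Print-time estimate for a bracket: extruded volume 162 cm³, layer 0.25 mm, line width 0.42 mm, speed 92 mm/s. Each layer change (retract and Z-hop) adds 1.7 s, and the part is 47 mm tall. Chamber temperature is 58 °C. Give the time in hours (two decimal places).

Bead cross-section = 0.25 × 0.42 = 0.105 mm².
Toolpath length = 162 cm³ / 0.105 mm² = 162000 / 0.105 = 1542857.1 mm.
Time extruding: 1542857.1 / 92 → 16770.2 s.
Number of layers: 47 / 0.25 → 188 (rounded up).
Z-hop total = 188 × 1.7, so 319.6 s.
Altogether 16770.2 + 319.6 = 17089.8 s, i.e. 4.75 hours.

4.75 hours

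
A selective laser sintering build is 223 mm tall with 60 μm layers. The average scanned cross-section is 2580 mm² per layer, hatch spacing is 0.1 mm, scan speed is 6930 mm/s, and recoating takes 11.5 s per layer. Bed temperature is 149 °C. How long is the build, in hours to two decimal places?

Layer count = ceil(223 / 0.06) = 3717.
Scan path per layer: 2580 / 0.1 → 25800 mm.
Laser time per layer: 25800 / 6930 → 3.7229 s.
Layer cycle: 3.7229 + 11.5 → 15.2229 s.
3717 layers × 15.2229 s/layer = 56583.5193 s, i.e. 15.72 hours.

15.72 hours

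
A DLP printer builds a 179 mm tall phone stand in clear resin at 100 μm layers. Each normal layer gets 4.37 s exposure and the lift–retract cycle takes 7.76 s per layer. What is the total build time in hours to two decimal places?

6.03 hours

Layers = ⌈179/0.1⌉ = 1790.
Cycle time: 4.37 + 7.76 → 12.13 s.
Total = 1790 × 12.13 = 21712.7 s = 6.03 hours.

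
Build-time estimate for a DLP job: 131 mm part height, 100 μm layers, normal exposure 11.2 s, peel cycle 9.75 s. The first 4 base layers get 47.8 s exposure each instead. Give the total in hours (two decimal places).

Layer count = ceil(131 / 0.1) = 1310.
Burn-in layers: 4 × (47.8 + 9.75) → 230.2 s.
Normal layers: 1306 × (11.2 + 9.75) → 27360.7 s.
Total = 230.2 + 27360.7 = 27590.9 s = 7.66 hours.

7.66 hours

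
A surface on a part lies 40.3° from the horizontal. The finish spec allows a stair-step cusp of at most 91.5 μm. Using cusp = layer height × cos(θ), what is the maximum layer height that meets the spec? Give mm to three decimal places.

t = h_c / cos θ = 0.0915 / 0.7627 = 0.120 mm.

0.120 mm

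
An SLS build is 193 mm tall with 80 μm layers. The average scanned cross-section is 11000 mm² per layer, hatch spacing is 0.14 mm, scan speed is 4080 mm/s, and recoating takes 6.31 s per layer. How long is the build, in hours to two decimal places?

17.14 hours

Layer count = ceil(193 / 0.08) = 2413.
Per-layer scan distance = 11000 / 0.14, so 78571.4 mm.
Scan time per layer = 78571.4 / 4080, so 19.2577 s.
Layer cycle = 19.2577 + 6.31, so 25.5677 s.
2413 layers × 25.5677 s/layer = 61694.8601 s, i.e. 17.14 hours.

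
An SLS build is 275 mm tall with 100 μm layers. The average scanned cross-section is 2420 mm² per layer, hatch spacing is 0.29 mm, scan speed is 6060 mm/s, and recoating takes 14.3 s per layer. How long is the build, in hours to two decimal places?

11.98 hours

Number of layers: 275 / 0.1 → 2750 (rounded up).
Per-layer scan distance = 2420 / 0.29 = 8344.8 mm.
Laser time per layer = 8344.8 / 6060, so 1.377 s.
Per-layer time = 1.377 + 14.3 = 15.677 s.
Build time = 2750 × 15.677 = 43111.75 s = 11.98 hours.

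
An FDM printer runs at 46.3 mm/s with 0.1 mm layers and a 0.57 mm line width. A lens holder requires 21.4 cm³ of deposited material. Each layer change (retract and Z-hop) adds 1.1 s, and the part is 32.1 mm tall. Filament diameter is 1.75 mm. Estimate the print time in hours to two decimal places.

Bead cross-section = 0.1 × 0.57 = 0.057 mm².
Path length: 21400 mm³ / 0.057 mm² → 375438.6 mm.
Print-move time = 375438.6 / 46.3 = 8108.8 s.
Number of layers: 32.1 / 0.1 → 321 (rounded up).
Z-hop total = 321 × 1.1 = 353.1 s.
Total = 8108.8 + 353.1 = 8461.9 s = 2.35 hours.

2.35 hours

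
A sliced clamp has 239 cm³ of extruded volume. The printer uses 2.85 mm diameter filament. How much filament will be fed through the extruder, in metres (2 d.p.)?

37.46 m

A = π r² = π × 1.425² = 6.3794 mm².
L = 239000 mm³ / 6.3794 mm² = 37464.34 mm, i.e. 37.46 m.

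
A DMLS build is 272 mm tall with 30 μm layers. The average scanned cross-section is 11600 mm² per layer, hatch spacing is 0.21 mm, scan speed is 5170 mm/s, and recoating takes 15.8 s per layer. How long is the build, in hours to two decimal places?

66.70 hours

Layers = ⌈272/0.03⌉ = 9067.
Per-layer scan distance: 11600 / 0.21 → 55238.1 mm.
Scan time per layer = 55238.1 / 5170 = 10.6844 s.
Time per layer = 10.6844 + 15.8 = 26.4844 s.
Total: 9067 × 26.4844 s = 240134.0548 s → 66.70 hours.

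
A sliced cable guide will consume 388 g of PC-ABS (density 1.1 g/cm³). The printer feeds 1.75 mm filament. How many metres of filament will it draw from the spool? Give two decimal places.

Volume = 388 g / 1.1 g·cm⁻³ = 352.7273 cm³ = 352727.3 mm³.
A = π r² = π × 0.875² = 2.4053 mm².
L = V/A = 352727.3/2.4053 = 146645.87 mm → 146.65 m.

146.65 m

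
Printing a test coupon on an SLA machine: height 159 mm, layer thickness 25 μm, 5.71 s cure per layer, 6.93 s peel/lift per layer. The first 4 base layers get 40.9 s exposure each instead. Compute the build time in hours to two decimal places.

22.37 hours

Number of layers: 159 / 0.025 → 6360 (rounded up).
Base layers: 4 × (40.9 + 6.93) → 191.32 s.
Normal layers = 6356 × (5.71 + 6.93), so 80339.84 s.
Sum: 191.32 + 80339.84 = 80531.16 s → 22.37 hours.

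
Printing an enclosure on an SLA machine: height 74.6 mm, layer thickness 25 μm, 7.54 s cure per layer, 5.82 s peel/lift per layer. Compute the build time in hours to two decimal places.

11.07 hours

Layers = ⌈74.6/0.025⌉ = 2984.
Each layer takes = 7.54 + 5.82 = 13.36 s.
Total = 2984 × 13.36 = 39866.24 s = 11.07 hours.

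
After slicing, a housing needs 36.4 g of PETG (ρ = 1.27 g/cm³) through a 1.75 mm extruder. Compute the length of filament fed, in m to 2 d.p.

Volume = 36.4 g / 1.27 g·cm⁻³ = 28.6614 cm³ = 28661.4 mm³.
Cross-section of 1.75 mm filament: π·(1.75/2)² = 2.4053 mm².
L = V/A = 28661.4/2.4053 = 11915.94 mm → 11.92 m.

11.92 m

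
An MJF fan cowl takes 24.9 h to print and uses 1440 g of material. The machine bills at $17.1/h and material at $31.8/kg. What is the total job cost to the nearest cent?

Time charge = 17.1 × 24.9 = $425.79.
Material cost = 31.8 × 1440/1000, so $45.792.
Job cost: 425.79 + 45.792 = 471.582 ≈ $471.58.

$471.58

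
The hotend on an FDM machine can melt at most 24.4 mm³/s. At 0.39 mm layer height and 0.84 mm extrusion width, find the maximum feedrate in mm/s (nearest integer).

74 mm/s

Bead cross-section = 0.39 × 0.84 = 0.3276 mm².
v_max = Q/A = 24.4/0.3276 = 74.48 mm/s → 74 mm/s.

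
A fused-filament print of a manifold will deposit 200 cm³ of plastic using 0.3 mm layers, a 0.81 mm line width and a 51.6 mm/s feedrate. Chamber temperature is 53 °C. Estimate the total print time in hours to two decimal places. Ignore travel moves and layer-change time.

Bead cross-section: 0.3 × 0.81 → 0.243 mm².
Toolpath length = 200 cm³ / 0.243 mm² = 200000 / 0.243 = 823045.3 mm.
Extrusion time: 823045.3 / 51.6 → 15950.5 s.
That's 15950.5 s → 4.43 hours.

4.43 hours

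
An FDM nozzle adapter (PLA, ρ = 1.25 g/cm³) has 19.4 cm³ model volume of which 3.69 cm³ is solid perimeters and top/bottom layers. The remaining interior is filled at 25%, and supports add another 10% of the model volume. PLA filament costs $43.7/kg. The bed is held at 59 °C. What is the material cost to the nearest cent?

Interior volume: 19.4 − 3.69 → 15.71 cm³.
Infill deposited = 0.25 × 15.71, so 3.9275 cm³.
Support = 0.10 × 19.4, so 1.94 cm³.
Total printed volume = 3.69 + 3.9275 + 1.94, so 9.5575 cm³.
Mass = 9.5575 × 1.25 = 11.946875 g.
Cost = 11.946875 g / 1000 × $43.7/kg = $0.52.

$0.52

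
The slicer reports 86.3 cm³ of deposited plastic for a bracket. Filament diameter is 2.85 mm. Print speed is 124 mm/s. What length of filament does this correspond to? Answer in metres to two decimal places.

Filament cross-section = π × (2.85/2)² = 6.3794 mm².
L = 86300 mm³ / 6.3794 mm² = 13527.92 mm, i.e. 13.53 m.

13.53 m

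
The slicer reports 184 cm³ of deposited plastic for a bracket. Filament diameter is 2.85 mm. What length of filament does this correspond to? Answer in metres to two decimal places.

28.84 m

Cross-section of 2.85 mm filament: π·(2.85/2)² = 6.3794 mm².
Length = 184 cm³ / 6.3794 mm² = 184000 / 6.3794 = 28842.84 mm = 28.84 m.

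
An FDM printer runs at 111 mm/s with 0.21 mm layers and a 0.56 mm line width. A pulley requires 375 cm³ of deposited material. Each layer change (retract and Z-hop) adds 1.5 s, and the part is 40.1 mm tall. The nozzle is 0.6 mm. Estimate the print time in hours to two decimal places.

8.06 hours

Extrusion cross-section = 0.21 × 0.56 = 0.1176 mm².
Path length: 375000 mm³ / 0.1176 mm² → 3188775.5 mm.
Time extruding: 3188775.5 / 111 → 28727.7 s.
Number of layers: 40.1 / 0.21 → 191 (rounded up).
Z-hop total: 191 × 1.5 → 286.5 s.
Total = 28727.7 + 286.5 = 29014.2 s = 8.06 hours.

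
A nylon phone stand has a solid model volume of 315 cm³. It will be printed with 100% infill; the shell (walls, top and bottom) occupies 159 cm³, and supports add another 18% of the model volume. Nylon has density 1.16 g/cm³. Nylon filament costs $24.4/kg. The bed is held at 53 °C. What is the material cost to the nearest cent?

$10.52

Interior volume: 315 − 159 → 156 cm³.
Deposited infill = 1.00 × 156 = 156 cm³.
Support = 0.18 × 315, so 56.7 cm³.
Deposited volume = 159 + 156 + 56.7, so 371.7 cm³.
Mass = 371.7 × 1.16, so 431.172 g.
At $24.4/kg: 431.172/1000 × 24.4 = $10.52.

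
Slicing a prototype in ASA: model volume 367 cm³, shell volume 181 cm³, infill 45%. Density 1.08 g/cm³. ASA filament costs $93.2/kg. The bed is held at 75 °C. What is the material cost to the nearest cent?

$26.64

Infill region = 367 − 181 = 186 cm³.
Deposited infill: 0.45 × 186 → 83.7 cm³.
Total printed volume = 181 + 83.7, so 264.7 cm³.
Mass = 264.7 × 1.08, so 285.876 g.
Cost = 285.876 g / 1000 × $93.2/kg = $26.64.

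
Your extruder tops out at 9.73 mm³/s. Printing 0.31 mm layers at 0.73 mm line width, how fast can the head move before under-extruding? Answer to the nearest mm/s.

A: 0.31 × 0.73 → 0.2263 mm².
v_max = Q/A = 9.73/0.2263 = 43.00 mm/s → 43 mm/s.

43 mm/s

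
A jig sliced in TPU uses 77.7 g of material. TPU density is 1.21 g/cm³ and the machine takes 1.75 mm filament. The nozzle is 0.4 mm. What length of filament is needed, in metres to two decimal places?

Volume = 77.7 g / 1.21 g·cm⁻³ = 64.2149 cm³ = 64214.9 mm³.
A = π r² = π × 0.875² = 2.4053 mm².
Length = 64214.9 / 2.4053 = 26697.25 mm = 26.70 m.

26.70 m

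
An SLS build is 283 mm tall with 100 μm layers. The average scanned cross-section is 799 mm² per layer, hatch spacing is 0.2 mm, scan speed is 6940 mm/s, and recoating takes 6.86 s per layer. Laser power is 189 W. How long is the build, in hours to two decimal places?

Layer count = ceil(283 / 0.1) = 2830.
Scan path per layer: 799 / 0.2 → 3995 mm.
Per-layer scan time = 3995 / 6940 = 0.5756 s.
Per-layer time: 0.5756 + 6.86 → 7.4356 s.
2830 layers × 7.4356 s/layer = 21042.748 s, i.e. 5.85 hours.

5.85 hours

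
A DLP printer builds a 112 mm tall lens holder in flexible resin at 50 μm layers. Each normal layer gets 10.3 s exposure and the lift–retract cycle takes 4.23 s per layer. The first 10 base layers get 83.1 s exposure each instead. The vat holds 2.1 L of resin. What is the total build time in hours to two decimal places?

9.24 hours

Layer count = ceil(112 / 0.05) = 2240.
Bottom layers = 10 × (83.1 + 4.23) = 873.3 s.
Normal layers: 2230 × (10.3 + 4.23) → 32401.9 s.
Total = 873.3 + 32401.9 = 33275.2 s = 9.24 hours.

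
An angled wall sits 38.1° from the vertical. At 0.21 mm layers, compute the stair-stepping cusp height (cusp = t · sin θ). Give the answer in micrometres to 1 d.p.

h_c = t·sin θ = 0.21 × 0.6170 = 0.12957 mm (129.6 μm).

129.6 μm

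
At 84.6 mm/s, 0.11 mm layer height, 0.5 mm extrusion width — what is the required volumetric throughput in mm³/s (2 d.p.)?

A: 0.11 × 0.5 → 0.055 mm².
Q = v·A = 84.6 × 0.055 = 4.65 mm³/s.

4.65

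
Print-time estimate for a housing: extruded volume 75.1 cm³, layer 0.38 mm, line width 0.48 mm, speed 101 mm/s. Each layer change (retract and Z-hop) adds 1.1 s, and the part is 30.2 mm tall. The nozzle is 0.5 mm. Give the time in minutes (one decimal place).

69.4 minutes

Extrusion cross-section: 0.38 × 0.48 → 0.1824 mm².
Toolpath length = 75.1 cm³ / 0.1824 mm² = 75100 / 0.1824 = 411732.5 mm.
Time extruding = 411732.5 / 101, so 4076.6 s.
Layers = ⌈30.2/0.38⌉ = 80.
Z-hop total: 80 × 1.1 → 88 s.
Total = 4076.6 + 88 = 4164.6 s = 69.4 minutes.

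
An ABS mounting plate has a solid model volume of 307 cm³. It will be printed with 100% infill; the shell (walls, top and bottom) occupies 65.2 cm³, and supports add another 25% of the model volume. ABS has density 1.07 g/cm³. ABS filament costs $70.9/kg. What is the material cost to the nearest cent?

Infill region = 307 − 65.2, so 241.8 cm³.
Deposited infill = 1.00 × 241.8 = 241.8 cm³.
Support = 0.25 × 307 = 76.75 cm³.
Total extruded: 65.2 + 241.8 + 76.75 → 383.75 cm³.
Mass: 383.75 × 1.07 → 410.6125 g.
At $70.9/kg: 410.6125/1000 × 70.9 = $29.11.

$29.11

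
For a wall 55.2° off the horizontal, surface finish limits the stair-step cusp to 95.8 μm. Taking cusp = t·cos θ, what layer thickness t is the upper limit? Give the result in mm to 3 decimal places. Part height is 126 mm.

0.168 mm

t = h_c / cos θ = 0.0958 / 0.5707 = 0.168 mm.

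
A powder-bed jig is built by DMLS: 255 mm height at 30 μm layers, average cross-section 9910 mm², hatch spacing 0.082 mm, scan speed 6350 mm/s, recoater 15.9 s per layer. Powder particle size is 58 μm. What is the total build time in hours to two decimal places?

Number of layers: 255 / 0.03 → 8500 (rounded up).
Hatch length per layer: 9910 / 0.082 → 120853.7 mm.
Scan time per layer: 120853.7 / 6350 → 19.0321 s.
Layer cycle: 19.0321 + 15.9 → 34.9321 s.
8500 layers × 34.9321 s/layer = 296922.85 s, i.e. 82.48 hours.

82.48 hours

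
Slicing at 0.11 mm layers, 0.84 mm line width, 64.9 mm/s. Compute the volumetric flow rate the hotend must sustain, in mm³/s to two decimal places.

6.00

Bead cross-section: 0.11 × 0.84 → 0.0924 mm².
Volumetric flow = 64.9 × 0.0924 = 6.00 mm³/s.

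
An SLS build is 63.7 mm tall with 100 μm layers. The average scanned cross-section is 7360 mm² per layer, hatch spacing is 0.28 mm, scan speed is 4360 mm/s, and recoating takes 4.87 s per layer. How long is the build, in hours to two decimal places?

Layers = ⌈63.7/0.1⌉ = 637.
Scan path per layer = 7360 / 0.28 = 26285.7 mm.
Per-layer scan time = 26285.7 / 4360, so 6.0288 s.
Per-layer time = 6.0288 + 4.87, so 10.8988 s.
637 layers × 10.8988 s/layer = 6942.5356 s, i.e. 1.93 hours.

1.93 hours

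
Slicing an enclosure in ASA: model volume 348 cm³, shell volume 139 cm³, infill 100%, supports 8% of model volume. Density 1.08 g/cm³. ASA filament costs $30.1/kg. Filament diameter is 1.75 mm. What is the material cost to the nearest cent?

Volume inside the shell = 348 − 139, so 209 cm³.
Infill deposited = 1.00 × 209 = 209 cm³.
Support = 0.08 × 348, so 27.84 cm³.
Total extruded = 139 + 209 + 27.84 = 375.84 cm³.
Mass = 375.84 × 1.08 = 405.9072 g.
At $30.1/kg: 405.9072/1000 × 30.1 = $12.22.

$12.22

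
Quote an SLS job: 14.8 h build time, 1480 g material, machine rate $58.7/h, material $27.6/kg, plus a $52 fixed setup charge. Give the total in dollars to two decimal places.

$961.61

Time charge: 58.7 × 14.8 → $868.76.
Material charge = 27.6 × 1480/1000 = $40.848.
Adding setup: 868.76 + 40.848 + 52 → 961.608 ≈ $961.61.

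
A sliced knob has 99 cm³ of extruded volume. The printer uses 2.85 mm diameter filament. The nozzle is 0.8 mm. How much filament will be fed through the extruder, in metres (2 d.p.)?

Filament cross-section = π × (2.85/2)² = 6.3794 mm².
L = 99000 mm³ / 6.3794 mm² = 15518.7 mm, i.e. 15.52 m.

15.52 m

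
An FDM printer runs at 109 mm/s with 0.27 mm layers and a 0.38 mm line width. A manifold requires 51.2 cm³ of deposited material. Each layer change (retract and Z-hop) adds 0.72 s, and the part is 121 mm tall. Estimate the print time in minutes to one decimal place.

Extrusion cross-section = 0.27 × 0.38 = 0.1026 mm².
Total extruded path = 51200/0.1026 = 499025.3 mm.
Time extruding: 499025.3 / 109 → 4578.2 s.
Layers = ⌈121/0.27⌉ = 449.
Z-hop total: 449 × 0.72 → 323.28 s.
Altogether 4578.2 + 323.28 = 4901.48 s, i.e. 81.7 minutes.

81.7 minutes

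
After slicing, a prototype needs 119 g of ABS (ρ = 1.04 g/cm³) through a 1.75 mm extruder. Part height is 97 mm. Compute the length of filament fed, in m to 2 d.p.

Volume = 119 g / 1.04 g·cm⁻³ = 114.4231 cm³ = 114423.1 mm³.
Filament cross-section = π × (1.75/2)² = 2.4053 mm².
Length = 114423.1 / 2.4053 = 47571.24 mm = 47.57 m.

47.57 m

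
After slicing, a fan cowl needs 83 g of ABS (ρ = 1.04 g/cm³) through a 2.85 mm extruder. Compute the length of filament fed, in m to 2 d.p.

12.51 m

Volume = 83 g / 1.04 g·cm⁻³ = 79.8077 cm³ = 79807.7 mm³.
Filament cross-section = π × (2.85/2)² = 6.3794 mm².
L = V/A = 79807.7/6.3794 = 12510.22 mm → 12.51 m.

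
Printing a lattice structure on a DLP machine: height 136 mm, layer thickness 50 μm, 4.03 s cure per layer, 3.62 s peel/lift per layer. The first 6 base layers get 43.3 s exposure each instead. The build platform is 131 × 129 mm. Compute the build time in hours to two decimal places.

Layer count = ceil(136 / 0.05) = 2720.
Bottom layers = 6 × (43.3 + 3.62) = 281.52 s.
Regular layers = 2714 × (4.03 + 3.62), so 20762.1 s.
Sum: 281.52 + 20762.1 = 21043.62 s → 5.85 hours.

5.85 hours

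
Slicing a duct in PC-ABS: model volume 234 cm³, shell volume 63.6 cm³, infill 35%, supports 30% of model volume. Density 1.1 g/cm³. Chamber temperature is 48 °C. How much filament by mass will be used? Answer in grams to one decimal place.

Infill region: 234 − 63.6 → 170.4 cm³.
Deposited infill = 0.35 × 170.4, so 59.64 cm³.
Support: 0.30 × 234 → 70.2 cm³.
Deposited volume = 63.6 + 59.64 + 70.2, so 193.44 cm³.
Mass = 193.44 × 1.1 = 212.784 g.

212.8 g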